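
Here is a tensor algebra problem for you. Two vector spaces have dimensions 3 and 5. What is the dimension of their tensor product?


The dimension of a tensor product is the product of dimensions.
dim(V) = 3, dim(W) = 5
dim(V (x) W) = 3 * 5 = 15

15


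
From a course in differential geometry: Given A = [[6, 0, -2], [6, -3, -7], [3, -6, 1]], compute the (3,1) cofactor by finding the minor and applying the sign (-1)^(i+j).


To find cofactor C_{31}, delete row 3 and column 1.
The resulting 2x2 submatrix is: [[0, -2], [-3, -7]]
Minor M_{31} = 0*-7 - -2*-3
  = 0 - 6 = -6
Sign = (-1)^(3+1) = (-1)^4 = 1
Cofactor C_{31} = 1 * -6 = -6

-6


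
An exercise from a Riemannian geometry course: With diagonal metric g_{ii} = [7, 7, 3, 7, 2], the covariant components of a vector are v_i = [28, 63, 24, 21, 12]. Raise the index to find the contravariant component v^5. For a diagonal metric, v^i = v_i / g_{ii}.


To raise an index with a diagonal metric: v^i = v_i / g_{ii}.
For index 5: v_5 = 12, g_{55} = 2
v^5 = 12 / 2 = 6

6


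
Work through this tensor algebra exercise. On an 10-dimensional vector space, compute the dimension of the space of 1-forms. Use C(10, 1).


The dimension of the space of p-forms on an n-dimensional space is C(n, p).
n = 10, p = 1
C(10, 1) = 10! / (1! * 9!) = 10

10


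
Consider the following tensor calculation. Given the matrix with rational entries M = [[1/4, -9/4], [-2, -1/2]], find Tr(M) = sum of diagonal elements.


The trace is the sum of diagonal entries.
Diagonal: M[1,1] = 1/4, M[2,2] = -1/2
Tr(M) = 1/4 + -1/2
Computing step by step:
After adding M[1,1]: 1/4
After adding M[2,2]: -1/4
Tr(M) = -1/4

-1/4


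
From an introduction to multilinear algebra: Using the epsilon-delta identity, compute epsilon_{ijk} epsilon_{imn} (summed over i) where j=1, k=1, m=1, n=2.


Using the identity: epsilon_{ijk} epsilon_{imn} = delta_{jm} delta_{kn} - delta_{jn} delta_{km}.
delta_{11} = 1
delta_{12} = 0
delta_{12} = 0
delta_{11} = 1
Result = 1 * 0 - 0 * 1 = 0 - 0 = 0

0


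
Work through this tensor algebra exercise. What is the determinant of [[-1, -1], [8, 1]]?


For a 2x2 matrix [[a, b], [c, d]], det = a*d - b*c.
a = -1, b = -1, c = 8, d = 1
a*d = -1 * 1 = -1
b*c = -1 * 8 = -8
det = -1 - -8 = 7

7


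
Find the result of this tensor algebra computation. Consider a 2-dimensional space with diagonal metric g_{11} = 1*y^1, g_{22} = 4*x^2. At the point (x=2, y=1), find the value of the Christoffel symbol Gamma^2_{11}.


For a diagonal metric, Gamma^k_{ij} = (1/2) g^{kk} (dg_{ik}/dx_j + dg_{jk}/dx_i - dg_{ij}/dx_k).
The metric is diagonal, so g_{ab} = 0 for a != b.
At the given point: g_{11} = 1, g_{22} = 16
g^{22} = 1/16
dg_{12}/dx_1 = 0 (off-diagonal)
dg_{12}/dx_1 = 0 (off-diagonal)
dg_{11}/dx_2 = dg_{11}/dx_2 = 1
Numerator = 0 + 0 - 1 = -1
Gamma^2_{11} = -1 / (2 * 16) = -1/32

-1/32


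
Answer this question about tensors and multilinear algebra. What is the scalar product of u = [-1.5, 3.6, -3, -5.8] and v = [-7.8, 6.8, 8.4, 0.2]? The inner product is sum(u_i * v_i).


The inner product u . v = sum of u_i * v_i.
Term-by-term: -1.5 * -7.8, 3.6 * 6.8, -3 * 8.4, -5.8 * 0.2
Products: 11.7, 24.48, -25.2, -1.16
Sum = 11.7 + 24.48 + -25.2 + -1.16 = 9.82

9.82


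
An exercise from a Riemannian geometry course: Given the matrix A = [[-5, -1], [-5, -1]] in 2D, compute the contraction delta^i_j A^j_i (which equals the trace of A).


The contraction (trace) of a rank-2 tensor is the sum of its diagonal elements.
Diagonal entries: A[1,1] = -5, A[2,2] = -1
Tr(A) = -5 + -1 = -6

-6


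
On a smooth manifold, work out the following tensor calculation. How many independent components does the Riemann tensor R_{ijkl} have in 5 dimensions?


The Riemann tensor in d dimensions has d^2(d^2 - 1)/12 independent components.
d = 5, so d^2 = 25
d^2 - 1 = 24
d^2(d^2 - 1) = 25 * 24 = 600
Divide by 12: 600 / 12 = 50

50


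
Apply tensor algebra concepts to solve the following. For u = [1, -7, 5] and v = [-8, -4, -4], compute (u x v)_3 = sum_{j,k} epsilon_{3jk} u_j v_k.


(u x v)_3 = sum_{j,k} epsilon_{3jk} u_j v_k. Only permutations of (1,2,3) contribute; the two non-zero terms are:
eps_{312} u_1 v_2 = 1 * 1 * -4 = -4
eps_{321} u_2 v_1 = -1 * -7 * -8 = -56
(u x v)_3 = -60

-60


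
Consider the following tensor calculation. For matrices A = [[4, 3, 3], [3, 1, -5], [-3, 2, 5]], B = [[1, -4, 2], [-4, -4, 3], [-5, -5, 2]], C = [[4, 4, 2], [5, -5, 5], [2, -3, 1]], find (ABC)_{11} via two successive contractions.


(ABC)_{11} = sum_m (AB)_{1m} C_{m1}. First compute row 1 of AB.
(AB)_{11} = 4*1 + 3*-4 + 3*-5 = -23
(AB)_{12} = 4*-4 + 3*-4 + 3*-5 = -43
(AB)_{13} = 4*2 + 3*3 + 3*2 = 23
Now contract with column 1 of C:
(AB)_{11} * C_{11} = -23 * 4 = -92
(AB)_{12} * C_{21} = -43 * 5 = -215
(AB)_{13} * C_{31} = 23 * 2 = 46
(ABC)_{11} = -92 + -215 + 46 = -261

-261


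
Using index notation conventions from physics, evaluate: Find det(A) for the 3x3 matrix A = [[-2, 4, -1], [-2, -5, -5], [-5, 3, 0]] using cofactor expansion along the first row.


Expanding along the first row, det(A) = a11*M_11 - a12*M_12 + a13*M_13, where M_1j is the (1,j) minor.
Minor M_11 = -5*0 - -5*3 = 15
Minor M_12 = -2*0 - -5*-5 = -25
Minor M_13 = -2*3 - -5*-5 = -31
det = -2*(15) - 4*(-25) + -1*(-31)
    = -30 - -100 + 31
    = 101

101


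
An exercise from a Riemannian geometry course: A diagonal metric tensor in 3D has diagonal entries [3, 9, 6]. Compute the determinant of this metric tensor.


For a diagonal metric, the determinant is the product of diagonal entries.
Diagonal entries: 3, 9, 6
det(g) = 3 * 9 * 6 = 162

162


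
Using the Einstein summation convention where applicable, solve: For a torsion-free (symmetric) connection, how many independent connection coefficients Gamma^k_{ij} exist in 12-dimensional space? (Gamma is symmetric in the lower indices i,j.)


Christoffel symbols Gamma^k_{ij} are symmetric in i,j, so there are d * d(d+1)/2 independent symbols.
d = 12
d(d+1)/2 = 12 * 13 / 2 = 78
Total = 12 * 78 = 936

936


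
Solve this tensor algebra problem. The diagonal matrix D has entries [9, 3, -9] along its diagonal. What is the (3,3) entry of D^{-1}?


For a diagonal matrix, the inverse has entries (D^{-1})_{ii} = 1/d_{ii}.
The diagonal entries are: d_{11} = 9, d_{22} = 3, d_{33} = -9
We need (D^{-1})_{33} = 1/d_{33} = 1/-9 = -1/9

-1/9


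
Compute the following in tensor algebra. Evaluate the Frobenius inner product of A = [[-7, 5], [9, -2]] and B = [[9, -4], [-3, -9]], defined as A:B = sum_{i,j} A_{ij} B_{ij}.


A:B = sum over all i,j of A_{ij} * B_{ij}.
Row 1: -7*9=-63, 5*-4=-20 => row sum = -83
Row 2: 9*-3=-27, -2*-9=18 => row sum = -9
Total = -83 + -9 = -92

-92


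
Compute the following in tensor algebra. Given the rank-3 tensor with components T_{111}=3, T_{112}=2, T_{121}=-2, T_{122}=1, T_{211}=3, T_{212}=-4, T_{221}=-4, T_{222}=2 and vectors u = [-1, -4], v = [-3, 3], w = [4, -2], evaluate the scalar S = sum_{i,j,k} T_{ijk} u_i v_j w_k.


S = sum over i,j,k of T_{ijk} u_i v_j w_k. Expanding all 8 terms:
T_{111}*u_1*v_1*w_1 = 3*-1*-3*4 = 36  (running total: 36)
T_{112}*u_1*v_1*w_2 = 2*-1*-3*-2 = -12  (running total: 24)
T_{121}*u_1*v_2*w_1 = -2*-1*3*4 = 24  (running total: 48)
T_{122}*u_1*v_2*w_2 = 1*-1*3*-2 = 6  (running total: 54)
T_{211}*u_2*v_1*w_1 = 3*-4*-3*4 = 144  (running total: 198)
T_{212}*u_2*v_1*w_2 = -4*-4*-3*-2 = 96  (running total: 294)
T_{221}*u_2*v_2*w_1 = -4*-4*3*4 = 192  (running total: 486)
T_{222}*u_2*v_2*w_2 = 2*-4*3*-2 = 48  (running total: 534)
S = 534

534


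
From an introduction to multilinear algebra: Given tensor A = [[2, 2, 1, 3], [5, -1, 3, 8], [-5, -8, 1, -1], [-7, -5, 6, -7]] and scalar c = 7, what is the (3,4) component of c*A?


Scalar multiplication: (cA)_{ij} = c * A_{ij}.
c = 7
A_{34} = -1
(cA)_{34} = 7 * -1 = -7

-7


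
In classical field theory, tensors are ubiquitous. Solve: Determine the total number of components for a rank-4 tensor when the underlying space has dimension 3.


The number of components of a rank-r tensor in d dimensions is d^r.
Here d = 3 and r = 4.
3^4 = 81

81


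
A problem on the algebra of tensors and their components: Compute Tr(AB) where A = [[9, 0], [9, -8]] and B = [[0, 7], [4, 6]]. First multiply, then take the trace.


Tr(AB) = sum_i (AB)_{ii} where (AB)_{ii} = sum_k A_{ik} B_{ki}.
(AB)_{11} = 9*0 + 0*4 = 0
(AB)_{22} = 9*7 + -8*6 = 15
Tr(AB) = 0 + 15 = 15

15


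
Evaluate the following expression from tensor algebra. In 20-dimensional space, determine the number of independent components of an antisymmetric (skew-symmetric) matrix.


An antisymmetric rank-2 tensor satisfies A_{ij} = -A_{ji}, so diagonal entries are zero.
The independent components are the upper-triangular entries: C(n, 2) = n(n-1)/2.
n = 20
C(20, 2) = 20 * 19 / 2 = 380 / 2 = 190

190


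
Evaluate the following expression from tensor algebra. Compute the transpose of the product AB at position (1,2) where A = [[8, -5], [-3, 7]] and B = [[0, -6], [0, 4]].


(AB)^T_{ij} = (AB)_{ji} = sum_k A_{jk} B_{ki}.
For i=1, j=2 we need (AB)_{21}:
A_{21} * B_{11} = -3 * 0 = 0
A_{22} * B_{21} = 7 * 0 = 0
Sum = 0 + 0 = 0

0


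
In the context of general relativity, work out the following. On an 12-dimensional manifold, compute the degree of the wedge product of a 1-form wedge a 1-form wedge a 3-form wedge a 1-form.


The degree of a wedge product is the sum of the degrees of the individual forms.
Degrees: 1, 1, 3, 1
Total degree = 1 + 1 + 3 + 1 = 6

6


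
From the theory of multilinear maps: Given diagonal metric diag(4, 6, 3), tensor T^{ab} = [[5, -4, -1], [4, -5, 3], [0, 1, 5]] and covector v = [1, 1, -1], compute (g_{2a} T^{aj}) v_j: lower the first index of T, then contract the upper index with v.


Step 1: lower the first index. For a diagonal metric, g_{ia} T^{aj} = g_{ii} T^{ij} (no sum on i).
g_{22} = 6
S_2{}^1 = 6 * T^{21} = 6 * 4 = 24
S_2{}^2 = 6 * T^{22} = 6 * -5 = -30
S_2{}^3 = 6 * T^{23} = 6 * 3 = 18
Step 2: contract S_2{}^j with v_j.
S_2{}^1 * v_1 = 24 * 1 = 24
S_2{}^2 * v_2 = -30 * 1 = -30
S_2{}^3 * v_3 = 18 * -1 = -18
Result = 24 + -30 + -18 = -24

-24


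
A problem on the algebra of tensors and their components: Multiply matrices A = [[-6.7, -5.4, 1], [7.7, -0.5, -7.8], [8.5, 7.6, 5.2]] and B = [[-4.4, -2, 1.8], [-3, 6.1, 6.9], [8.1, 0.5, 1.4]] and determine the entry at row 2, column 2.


(AB)_{ij} = sum_k A_{ik} B_{kj}.
For i=2, j=2:
A_{21} * B_{12} = 7.7 * -2 = -15.4
A_{22} * B_{22} = -0.5 * 6.1 = -3.05
A_{23} * B_{32} = -7.8 * 0.5 = -3.9
Sum = -15.4 + -3.05 + -3.9 = -22.35

-22.35


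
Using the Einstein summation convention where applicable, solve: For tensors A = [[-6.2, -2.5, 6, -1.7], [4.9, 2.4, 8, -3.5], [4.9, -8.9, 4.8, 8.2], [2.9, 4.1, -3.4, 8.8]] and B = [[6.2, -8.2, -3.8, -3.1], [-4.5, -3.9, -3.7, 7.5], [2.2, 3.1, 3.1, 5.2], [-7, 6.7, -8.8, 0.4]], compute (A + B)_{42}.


Tensor addition is component-wise: (A + B)_{ij} = A_{ij} + B_{ij}.
A_{42} = 4.1
B_{42} = 6.7
(A + B)_{42} = 4.1 + 6.7 = 10.8

10.8


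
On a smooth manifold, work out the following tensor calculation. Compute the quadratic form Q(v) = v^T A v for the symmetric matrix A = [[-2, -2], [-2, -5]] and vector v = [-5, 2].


First compute Av:
(Av)_1 = -2*-5 + -2*2 = 6
(Av)_2 = -2*-5 + -5*2 = 0
Av = [6, 0]
Then v^T (Av) = -5*6 + 2*0
= -30 + 0 = -30

-30


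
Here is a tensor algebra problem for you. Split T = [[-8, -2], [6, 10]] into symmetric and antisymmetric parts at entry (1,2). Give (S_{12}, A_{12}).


T_{12} = -2
T_{21} = 6
S_{12} = (-2 + 6)/2 = 4/2 = 2
A_{12} = (-2 - 6)/2 = -8/2 = -4
Check: S + A = 2 + -4 = -2 = T_{12}.

(2, -4)


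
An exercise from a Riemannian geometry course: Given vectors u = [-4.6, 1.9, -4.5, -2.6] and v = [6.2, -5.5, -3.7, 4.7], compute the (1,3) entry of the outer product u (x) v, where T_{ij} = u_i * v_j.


The outer product entry T_{ij} = u_i * v_j.
We need i=1, j=3.
u_1 = -4.6, v_3 = -3.7
T_{1,3} = -4.6 * -3.7 = 17.02

17.02


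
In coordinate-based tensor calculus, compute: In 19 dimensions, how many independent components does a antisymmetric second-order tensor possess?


A antisymmetric rank-2 tensor in d dimensions has d(d-1)/2 independent components.
d = 19
d(d-1)/2 = 19 * 18 / 2 = 342 / 2 = 171

171


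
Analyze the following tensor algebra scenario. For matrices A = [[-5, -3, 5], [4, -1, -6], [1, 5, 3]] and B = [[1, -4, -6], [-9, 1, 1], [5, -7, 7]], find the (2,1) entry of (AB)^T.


(AB)^T_{ij} = (AB)_{ji} = sum_k A_{jk} B_{ki}.
For i=2, j=1 we need (AB)_{12}:
A_{11} * B_{12} = -5 * -4 = 20
A_{12} * B_{22} = -3 * 1 = -3
A_{13} * B_{32} = 5 * -7 = -35
Sum = 20 + -3 + -35 = -18

-18


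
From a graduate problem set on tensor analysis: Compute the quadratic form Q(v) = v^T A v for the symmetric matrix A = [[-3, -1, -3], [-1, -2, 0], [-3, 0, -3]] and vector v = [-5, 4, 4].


First compute Av:
(Av)_1 = -3*-5 + -1*4 + -3*4 = -1
(Av)_2 = -1*-5 + -2*4 + 0*4 = -3
(Av)_3 = -3*-5 + 0*4 + -3*4 = 3
Av = [-1, -3, 3]
Then v^T (Av) = -5*-1 + 4*-3 + 4*3
= 5 + -12 + 12 = 5

5


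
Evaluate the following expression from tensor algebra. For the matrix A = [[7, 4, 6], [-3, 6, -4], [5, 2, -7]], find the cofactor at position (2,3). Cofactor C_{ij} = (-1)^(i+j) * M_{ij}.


To find cofactor C_{23}, delete row 2 and column 3.
The resulting 2x2 submatrix is: [[7, 4], [5, 2]]
Minor M_{23} = 7*2 - 4*5
  = 14 - 20 = -6
Sign = (-1)^(2+3) = (-1)^5 = -1
Cofactor C_{23} = -1 * -6 = 6

6


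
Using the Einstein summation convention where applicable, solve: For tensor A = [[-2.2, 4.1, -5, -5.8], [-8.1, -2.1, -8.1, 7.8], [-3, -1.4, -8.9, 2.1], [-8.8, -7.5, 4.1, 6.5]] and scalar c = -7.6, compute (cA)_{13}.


Scalar multiplication: (cA)_{ij} = c * A_{ij}.
c = -7.6
A_{13} = -5
(cA)_{13} = -7.6 * -5 = 38

38


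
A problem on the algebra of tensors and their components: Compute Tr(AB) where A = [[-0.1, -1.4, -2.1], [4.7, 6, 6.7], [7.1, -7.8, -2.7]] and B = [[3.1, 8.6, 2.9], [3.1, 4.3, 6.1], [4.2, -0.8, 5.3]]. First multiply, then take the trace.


Tr(AB) = sum_i (AB)_{ii} where (AB)_{ii} = sum_k A_{ik} B_{ki}.
(AB)_{11} = -0.1*3.1 + -1.4*3.1 + -2.1*4.2 = -13.47
(AB)_{22} = 4.7*8.6 + 6*4.3 + 6.7*-0.8 = 60.86
(AB)_{33} = 7.1*2.9 + -7.8*6.1 + -2.7*5.3 = -41.3
Tr(AB) = -13.47 + 60.86 + -41.3 = 6.09

6.09


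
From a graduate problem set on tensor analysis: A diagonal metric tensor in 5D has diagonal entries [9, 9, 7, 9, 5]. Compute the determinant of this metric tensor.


For a diagonal metric, the determinant is the product of diagonal entries.
Diagonal entries: 9, 9, 7, 9, 5
det(g) = 9 * 9 * 7 * 9 * 5 = 25515

25515


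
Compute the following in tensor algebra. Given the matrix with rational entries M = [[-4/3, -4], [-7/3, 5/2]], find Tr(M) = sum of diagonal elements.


The trace is the sum of diagonal entries.
Diagonal: M[1,1] = -4/3, M[2,2] = 5/2
Tr(M) = -4/3 + 5/2
Computing step by step:
After adding M[1,1]: -4/3
After adding M[2,2]: 7/6
Tr(M) = 7/6

7/6


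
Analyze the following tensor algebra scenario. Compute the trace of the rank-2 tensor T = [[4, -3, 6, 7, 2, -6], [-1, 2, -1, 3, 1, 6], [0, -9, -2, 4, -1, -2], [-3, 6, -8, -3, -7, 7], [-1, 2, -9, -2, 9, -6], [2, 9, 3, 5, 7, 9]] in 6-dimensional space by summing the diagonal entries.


The contraction (trace) of a rank-2 tensor is the sum of its diagonal elements.
Diagonal entries: A[1,1] = 4, A[2,2] = 2, A[3,3] = -2, A[4,4] = -3, A[5,5] = 9, A[6,6] = 9
Tr(A) = 4 + 2 + -2 + -3 + 9 + 9 = 19

19


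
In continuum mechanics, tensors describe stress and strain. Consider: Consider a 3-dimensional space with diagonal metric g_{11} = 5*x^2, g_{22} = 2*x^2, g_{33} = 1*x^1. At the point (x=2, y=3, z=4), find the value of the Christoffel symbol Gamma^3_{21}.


For a diagonal metric, Gamma^k_{ij} = (1/2) g^{kk} (dg_{ik}/dx_j + dg_{jk}/dx_i - dg_{ij}/dx_k).
The metric is diagonal, so g_{ab} = 0 for a != b.
At the given point: g_{11} = 20, g_{22} = 8, g_{33} = 2
g^{33} = 1/2
dg_{23}/dx_1 = 0 (off-diagonal)
dg_{13}/dx_2 = 0 (off-diagonal)
dg_{21}/dx_3 = 0 (off-diagonal)
Numerator = 0 + 0 - 0 = 0
Gamma^3_{21} = 0 / (2 * 2) = 0

0


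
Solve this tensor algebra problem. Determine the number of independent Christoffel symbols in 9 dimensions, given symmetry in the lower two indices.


Christoffel symbols Gamma^k_{ij} are symmetric in i,j, so there are d * d(d+1)/2 independent symbols.
d = 9
d(d+1)/2 = 9 * 10 / 2 = 45
Total = 9 * 45 = 405

405


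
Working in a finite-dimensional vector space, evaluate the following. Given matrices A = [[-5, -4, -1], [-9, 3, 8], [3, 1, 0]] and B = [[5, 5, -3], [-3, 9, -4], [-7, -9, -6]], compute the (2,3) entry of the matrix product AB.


(AB)_{ij} = sum_k A_{ik} B_{kj}.
For i=2, j=3:
A_{21} * B_{13} = -9 * -3 = 27
A_{22} * B_{23} = 3 * -4 = -12
A_{23} * B_{33} = 8 * -6 = -48
Sum = 27 + -12 + -48 = -33

-33


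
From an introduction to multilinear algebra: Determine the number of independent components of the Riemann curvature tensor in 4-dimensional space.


The Riemann tensor in d dimensions has d^2(d^2 - 1)/12 independent components.
d = 4, so d^2 = 16
d^2 - 1 = 15
d^2(d^2 - 1) = 16 * 15 = 240
Divide by 12: 240 / 12 = 20

20


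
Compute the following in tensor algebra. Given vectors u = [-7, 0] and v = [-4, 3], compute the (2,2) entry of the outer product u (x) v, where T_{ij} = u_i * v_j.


The outer product entry T_{ij} = u_i * v_j.
We need i=2, j=2.
u_2 = 0, v_2 = 3
T_{2,2} = 0 * 3 = 0

0


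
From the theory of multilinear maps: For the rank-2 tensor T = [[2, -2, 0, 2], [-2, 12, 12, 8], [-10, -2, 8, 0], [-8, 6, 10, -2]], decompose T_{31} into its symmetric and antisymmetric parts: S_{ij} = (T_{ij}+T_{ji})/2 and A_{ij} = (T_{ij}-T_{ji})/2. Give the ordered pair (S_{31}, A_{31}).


T_{31} = -10
T_{13} = 0
S_{31} = (-10 + 0)/2 = -10/2 = -5
A_{31} = (-10 - 0)/2 = -10/2 = -5
Check: S + A = -5 + -5 = -10 = T_{31}.

(-5, -5)


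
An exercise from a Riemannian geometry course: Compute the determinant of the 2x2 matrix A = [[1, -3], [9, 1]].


For a 2x2 matrix [[a, b], [c, d]], det = a*d - b*c.
a = 1, b = -3, c = 9, d = 1
a*d = 1 * 1 = 1
b*c = -3 * 9 = -27
det = 1 - -27 = 28

28


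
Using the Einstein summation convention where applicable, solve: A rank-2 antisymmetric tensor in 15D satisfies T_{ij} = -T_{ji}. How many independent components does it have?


An antisymmetric rank-2 tensor satisfies A_{ij} = -A_{ji}, so diagonal entries are zero.
The independent components are the upper-triangular entries: C(n, 2) = n(n-1)/2.
n = 15
C(15, 2) = 15 * 14 / 2 = 210 / 2 = 105

105


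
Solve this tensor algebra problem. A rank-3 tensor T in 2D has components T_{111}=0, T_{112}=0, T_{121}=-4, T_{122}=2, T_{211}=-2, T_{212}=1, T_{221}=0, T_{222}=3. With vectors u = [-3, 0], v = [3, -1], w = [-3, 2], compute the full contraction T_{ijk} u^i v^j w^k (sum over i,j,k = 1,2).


S = sum over i,j,k of T_{ijk} u_i v_j w_k. Expanding all 8 terms:
T_{111}*u_1*v_1*w_1 = 0*-3*3*-3 = 0  (running total: 0)
T_{112}*u_1*v_1*w_2 = 0*-3*3*2 = 0  (running total: 0)
T_{121}*u_1*v_2*w_1 = -4*-3*-1*-3 = 36  (running total: 36)
T_{122}*u_1*v_2*w_2 = 2*-3*-1*2 = 12  (running total: 48)
T_{211}*u_2*v_1*w_1 = -2*0*3*-3 = 0  (running total: 48)
T_{212}*u_2*v_1*w_2 = 1*0*3*2 = 0  (running total: 48)
T_{221}*u_2*v_2*w_1 = 0*0*-1*-3 = 0  (running total: 48)
T_{222}*u_2*v_2*w_2 = 3*0*-1*2 = 0  (running total: 48)
S = 48

48


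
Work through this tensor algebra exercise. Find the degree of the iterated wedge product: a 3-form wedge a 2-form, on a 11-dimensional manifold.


The degree of a wedge product is the sum of the degrees of the individual forms.
Degrees: 3, 2
Total degree = 3 + 2 = 5

5


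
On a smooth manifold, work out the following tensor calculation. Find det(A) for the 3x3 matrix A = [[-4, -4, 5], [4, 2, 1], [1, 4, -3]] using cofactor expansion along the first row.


Expanding along the first row, det(A) = a11*M_11 - a12*M_12 + a13*M_13, where M_1j is the (1,j) minor.
Minor M_11 = 2*-3 - 1*4 = -10
Minor M_12 = 4*-3 - 1*1 = -13
Minor M_13 = 4*4 - 2*1 = 14
det = -4*(-10) - -4*(-13) + 5*(14)
    = 40 - 52 + 70
    = 58

58


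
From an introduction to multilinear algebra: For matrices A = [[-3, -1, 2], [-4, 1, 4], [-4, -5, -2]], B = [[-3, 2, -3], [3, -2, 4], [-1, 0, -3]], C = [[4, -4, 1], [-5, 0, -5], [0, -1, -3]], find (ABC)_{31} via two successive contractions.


(ABC)_{31} = sum_m (AB)_{3m} C_{m1}. First compute row 3 of AB.
(AB)_{31} = -4*-3 + -5*3 + -2*-1 = -1
(AB)_{32} = -4*2 + -5*-2 + -2*0 = 2
(AB)_{33} = -4*-3 + -5*4 + -2*-3 = -2
Now contract with column 1 of C:
(AB)_{31} * C_{11} = -1 * 4 = -4
(AB)_{32} * C_{21} = 2 * -5 = -10
(AB)_{33} * C_{31} = -2 * 0 = 0
(ABC)_{31} = -4 + -10 + 0 = -14

-14


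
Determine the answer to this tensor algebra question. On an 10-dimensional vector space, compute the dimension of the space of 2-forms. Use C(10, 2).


The dimension of the space of p-forms on an n-dimensional space is C(n, p).
n = 10, p = 2
C(10, 2) = 10! / (2! * 8!) = 45

45


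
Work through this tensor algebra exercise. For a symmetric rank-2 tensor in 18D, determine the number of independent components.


A symmetric rank-2 tensor in d dimensions has d(d+1)/2 independent components.
d = 18
d(d+1)/2 = 18 * 19 / 2 = 342 / 2 = 171

171


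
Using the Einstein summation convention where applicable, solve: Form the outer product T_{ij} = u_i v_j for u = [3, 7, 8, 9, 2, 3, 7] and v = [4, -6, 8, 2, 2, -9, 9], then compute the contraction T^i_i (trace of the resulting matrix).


The outer product gives T_{ij} = u_i v_j.
The trace (contraction) is Tr(T) = sum_i T_{ii} = sum_i u_i v_i.
Diagonal entries:
T_{11} = u_1 * v_1 = 3 * 4 = 12
T_{22} = u_2 * v_2 = 7 * -6 = -42
T_{33} = u_3 * v_3 = 8 * 8 = 64
T_{44} = u_4 * v_4 = 9 * 2 = 18
T_{55} = u_5 * v_5 = 2 * 2 = 4
T_{66} = u_6 * v_6 = 3 * -9 = -27
T_{77} = u_7 * v_7 = 7 * 9 = 63
Tr(T) = 12 + -42 + 64 + 18 + 4 + -27 + 63 = 92

92


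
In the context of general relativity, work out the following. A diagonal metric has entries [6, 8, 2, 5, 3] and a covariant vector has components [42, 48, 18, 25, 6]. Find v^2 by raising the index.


To raise an index with a diagonal metric: v^i = v_i / g_{ii}.
For index 2: v_2 = 48, g_{22} = 8
v^2 = 48 / 8 = 6

6


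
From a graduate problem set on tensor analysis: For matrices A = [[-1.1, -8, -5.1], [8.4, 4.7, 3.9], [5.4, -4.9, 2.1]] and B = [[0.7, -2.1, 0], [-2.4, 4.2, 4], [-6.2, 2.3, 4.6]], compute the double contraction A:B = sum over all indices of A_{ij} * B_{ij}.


A:B = sum over all i,j of A_{ij} * B_{ij}.
Row 1: -1.1*0.7=-0.77, -8*-2.1=16.8, -5.1*0=0 => row sum = 16.03
Row 2: 8.4*-2.4=-20.16, 4.7*4.2=19.74, 3.9*4=15.6 => row sum = 15.18
Row 3: 5.4*-6.2=-33.48, -4.9*2.3=-11.27, 2.1*4.6=9.66 => row sum = -35.09
Total = 16.03 + 15.18 + -35.09 = -3.88

-3.88


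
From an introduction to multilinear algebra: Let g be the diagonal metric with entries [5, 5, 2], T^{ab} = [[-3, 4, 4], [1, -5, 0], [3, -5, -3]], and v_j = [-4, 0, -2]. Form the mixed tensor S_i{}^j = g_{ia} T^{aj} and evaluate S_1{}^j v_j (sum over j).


Step 1: lower the first index. For a diagonal metric, g_{ia} T^{aj} = g_{ii} T^{ij} (no sum on i).
g_{11} = 5
S_1{}^1 = 5 * T^{11} = 5 * -3 = -15
S_1{}^2 = 5 * T^{12} = 5 * 4 = 20
S_1{}^3 = 5 * T^{13} = 5 * 4 = 20
Step 2: contract S_1{}^j with v_j.
S_1{}^1 * v_1 = -15 * -4 = 60
S_1{}^2 * v_2 = 20 * 0 = 0
S_1{}^3 * v_3 = 20 * -2 = -40
Result = 60 + 0 + -40 = 20

20


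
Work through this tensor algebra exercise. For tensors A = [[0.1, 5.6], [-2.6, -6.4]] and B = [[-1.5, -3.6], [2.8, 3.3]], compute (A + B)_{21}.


Tensor addition is component-wise: (A + B)_{ij} = A_{ij} + B_{ij}.
A_{21} = -2.6
B_{21} = 2.8
(A + B)_{21} = -2.6 + 2.8 = 0.2

0.2


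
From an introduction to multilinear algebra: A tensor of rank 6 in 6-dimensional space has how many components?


The number of components of a rank-r tensor in d dimensions is d^r.
Here d = 6 and r = 6.
6^6 = 46656

46656


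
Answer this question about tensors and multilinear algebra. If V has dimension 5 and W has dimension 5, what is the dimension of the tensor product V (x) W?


The dimension of a tensor product is the product of dimensions.
dim(V) = 5, dim(W) = 5
dim(V (x) W) = 5 * 5 = 25

25


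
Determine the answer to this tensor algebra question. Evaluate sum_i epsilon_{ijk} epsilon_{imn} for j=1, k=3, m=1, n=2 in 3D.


Using the identity: epsilon_{ijk} epsilon_{imn} = delta_{jm} delta_{kn} - delta_{jn} delta_{km}.
delta_{11} = 1
delta_{32} = 0
delta_{12} = 0
delta_{31} = 0
Result = 1 * 0 - 0 * 0 = 0 - 0 = 0

0


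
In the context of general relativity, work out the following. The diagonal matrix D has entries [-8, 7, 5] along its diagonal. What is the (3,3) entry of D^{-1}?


For a diagonal matrix, the inverse has entries (D^{-1})_{ii} = 1/d_{ii}.
The diagonal entries are: d_{11} = -8, d_{22} = 7, d_{33} = 5
We need (D^{-1})_{33} = 1/d_{33} = 1/5 = 1/5

1/5


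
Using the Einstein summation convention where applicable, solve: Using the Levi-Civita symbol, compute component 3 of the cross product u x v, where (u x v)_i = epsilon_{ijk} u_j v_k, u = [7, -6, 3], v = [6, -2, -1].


(u x v)_3 = sum_{j,k} epsilon_{3jk} u_j v_k. Only permutations of (1,2,3) contribute; the two non-zero terms are:
eps_{312} u_1 v_2 = 1 * 7 * -2 = -14
eps_{321} u_2 v_1 = -1 * -6 * 6 = 36
(u x v)_3 = 22

22


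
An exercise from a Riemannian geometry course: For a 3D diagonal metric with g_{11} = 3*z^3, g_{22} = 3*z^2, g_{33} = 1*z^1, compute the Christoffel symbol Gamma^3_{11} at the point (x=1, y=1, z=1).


For a diagonal metric, Gamma^k_{ij} = (1/2) g^{kk} (dg_{ik}/dx_j + dg_{jk}/dx_i - dg_{ij}/dx_k).
The metric is diagonal, so g_{ab} = 0 for a != b.
At the given point: g_{11} = 3, g_{22} = 3, g_{33} = 1
g^{33} = 1/1
dg_{13}/dx_1 = 0 (off-diagonal)
dg_{13}/dx_1 = 0 (off-diagonal)
dg_{11}/dx_3 = dg_{11}/dx_3 = 9
Numerator = 0 + 0 - 9 = -9
Gamma^3_{11} = -9 / (2 * 1) = -9/2

-9/2


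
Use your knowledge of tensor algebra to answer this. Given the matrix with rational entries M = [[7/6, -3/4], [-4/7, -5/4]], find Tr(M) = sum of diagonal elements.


The trace is the sum of diagonal entries.
Diagonal: M[1,1] = 7/6, M[2,2] = -5/4
Tr(M) = 7/6 + -5/4
Computing step by step:
After adding M[1,1]: 7/6
After adding M[2,2]: -1/12
Tr(M) = -1/12

-1/12


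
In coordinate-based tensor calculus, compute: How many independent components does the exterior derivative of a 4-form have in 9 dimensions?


The exterior derivative of a p-form is a (p+1)-form.
Its number of independent components is C(n, p+1).
n = 9, p+1 = 5
C(9, 5) = 126

126


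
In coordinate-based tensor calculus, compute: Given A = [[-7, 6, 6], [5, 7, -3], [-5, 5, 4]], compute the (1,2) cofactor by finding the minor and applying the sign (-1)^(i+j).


To find cofactor C_{12}, delete row 1 and column 2.
The resulting 2x2 submatrix is: [[5, -3], [-5, 4]]
Minor M_{12} = 5*4 - -3*-5
  = 20 - 15 = 5
Sign = (-1)^(1+2) = (-1)^3 = -1
Cofactor C_{12} = -1 * 5 = -5

-5


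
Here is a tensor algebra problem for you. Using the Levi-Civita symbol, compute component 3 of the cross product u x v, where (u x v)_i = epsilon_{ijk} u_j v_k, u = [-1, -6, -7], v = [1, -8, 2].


(u x v)_3 = sum_{j,k} epsilon_{3jk} u_j v_k. Only permutations of (1,2,3) contribute; the two non-zero terms are:
eps_{312} u_1 v_2 = 1 * -1 * -8 = 8
eps_{321} u_2 v_1 = -1 * -6 * 1 = 6
(u x v)_3 = 14

14


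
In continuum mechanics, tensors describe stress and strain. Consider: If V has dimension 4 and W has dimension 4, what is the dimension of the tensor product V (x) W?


The dimension of a tensor product is the product of dimensions.
dim(V) = 4, dim(W) = 4
dim(V (x) W) = 4 * 4 = 16

16


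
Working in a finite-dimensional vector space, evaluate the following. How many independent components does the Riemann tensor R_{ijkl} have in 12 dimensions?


The Riemann tensor in d dimensions has d^2(d^2 - 1)/12 independent components.
d = 12, so d^2 = 144
d^2 - 1 = 143
d^2(d^2 - 1) = 144 * 143 = 20592
Divide by 12: 20592 / 12 = 1716

1716


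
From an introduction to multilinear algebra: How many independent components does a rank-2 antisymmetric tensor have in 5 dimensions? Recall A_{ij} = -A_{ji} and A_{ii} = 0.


An antisymmetric rank-2 tensor satisfies A_{ij} = -A_{ji}, so diagonal entries are zero.
The independent components are the upper-triangular entries: C(n, 2) = n(n-1)/2.
n = 5
C(5, 2) = 5 * 4 / 2 = 20 / 2 = 10

10


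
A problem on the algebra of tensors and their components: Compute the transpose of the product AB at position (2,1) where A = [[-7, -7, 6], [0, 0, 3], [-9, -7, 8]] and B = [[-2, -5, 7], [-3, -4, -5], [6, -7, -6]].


(AB)^T_{ij} = (AB)_{ji} = sum_k A_{jk} B_{ki}.
For i=2, j=1 we need (AB)_{12}:
A_{11} * B_{12} = -7 * -5 = 35
A_{12} * B_{22} = -7 * -4 = 28
A_{13} * B_{32} = 6 * -7 = -42
Sum = 35 + 28 + -42 = 21

21


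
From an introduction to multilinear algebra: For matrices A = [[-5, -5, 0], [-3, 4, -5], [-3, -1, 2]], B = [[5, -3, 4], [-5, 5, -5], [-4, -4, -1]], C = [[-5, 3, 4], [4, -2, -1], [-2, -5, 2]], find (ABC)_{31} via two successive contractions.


(ABC)_{31} = sum_m (AB)_{3m} C_{m1}. First compute row 3 of AB.
(AB)_{31} = -3*5 + -1*-5 + 2*-4 = -18
(AB)_{32} = -3*-3 + -1*5 + 2*-4 = -4
(AB)_{33} = -3*4 + -1*-5 + 2*-1 = -9
Now contract with column 1 of C:
(AB)_{31} * C_{11} = -18 * -5 = 90
(AB)_{32} * C_{21} = -4 * 4 = -16
(AB)_{33} * C_{31} = -9 * -2 = 18
(ABC)_{31} = 90 + -16 + 18 = 92

92


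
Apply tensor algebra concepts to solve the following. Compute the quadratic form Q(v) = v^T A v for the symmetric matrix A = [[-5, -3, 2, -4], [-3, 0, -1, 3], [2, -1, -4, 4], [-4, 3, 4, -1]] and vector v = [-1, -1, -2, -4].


First compute Av:
(Av)_1 = -5*-1 + -3*-1 + 2*-2 + -4*-4 = 20
(Av)_2 = -3*-1 + 0*-1 + -1*-2 + 3*-4 = -7
(Av)_3 = 2*-1 + -1*-1 + -4*-2 + 4*-4 = -9
(Av)_4 = -4*-1 + 3*-1 + 4*-2 + -1*-4 = -3
Av = [20, -7, -9, -3]
Then v^T (Av) = -1*20 + -1*-7 + -2*-9 + -4*-3
= -20 + 7 + 18 + 12 = 17

17


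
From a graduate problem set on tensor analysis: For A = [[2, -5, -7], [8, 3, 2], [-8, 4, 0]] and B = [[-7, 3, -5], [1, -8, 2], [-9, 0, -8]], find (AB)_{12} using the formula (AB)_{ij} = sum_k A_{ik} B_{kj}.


(AB)_{ij} = sum_k A_{ik} B_{kj}.
For i=1, j=2:
A_{11} * B_{12} = 2 * 3 = 6
A_{12} * B_{22} = -5 * -8 = 40
A_{13} * B_{32} = -7 * 0 = 0
Sum = 6 + 40 + 0 = 46

46


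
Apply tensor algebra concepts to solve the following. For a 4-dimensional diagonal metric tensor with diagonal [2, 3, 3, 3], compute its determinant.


For a diagonal metric, the determinant is the product of diagonal entries.
Diagonal entries: 2, 3, 3, 3
det(g) = 2 * 3 * 3 * 3 = 54

54


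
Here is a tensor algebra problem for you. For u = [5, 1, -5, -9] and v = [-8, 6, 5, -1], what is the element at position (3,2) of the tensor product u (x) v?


The outer product entry T_{ij} = u_i * v_j.
We need i=3, j=2.
u_3 = -5, v_2 = 6
T_{3,2} = -5 * 6 = -30

-30


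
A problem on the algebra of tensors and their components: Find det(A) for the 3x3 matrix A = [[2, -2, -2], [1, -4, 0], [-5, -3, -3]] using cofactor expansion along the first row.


Expanding along the first row, det(A) = a11*M_11 - a12*M_12 + a13*M_13, where M_1j is the (1,j) minor.
Minor M_11 = -4*-3 - 0*-3 = 12
Minor M_12 = 1*-3 - 0*-5 = -3
Minor M_13 = 1*-3 - -4*-5 = -23
det = 2*(12) - -2*(-3) + -2*(-23)
    = 24 - 6 + 46
    = 64

64


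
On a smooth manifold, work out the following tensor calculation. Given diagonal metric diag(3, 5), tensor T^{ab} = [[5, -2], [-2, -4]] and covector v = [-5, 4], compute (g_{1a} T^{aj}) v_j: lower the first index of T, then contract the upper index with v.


Step 1: lower the first index. For a diagonal metric, g_{ia} T^{aj} = g_{ii} T^{ij} (no sum on i).
g_{11} = 3
S_1{}^1 = 3 * T^{11} = 3 * 5 = 15
S_1{}^2 = 3 * T^{12} = 3 * -2 = -6
Step 2: contract S_1{}^j with v_j.
S_1{}^1 * v_1 = 15 * -5 = -75
S_1{}^2 * v_2 = -6 * 4 = -24
Result = -75 + -24 = -99

-99


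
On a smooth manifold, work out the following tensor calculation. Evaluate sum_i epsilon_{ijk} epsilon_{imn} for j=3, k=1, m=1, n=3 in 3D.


Using the identity: epsilon_{ijk} epsilon_{imn} = delta_{jm} delta_{kn} - delta_{jn} delta_{km}.
delta_{31} = 0
delta_{13} = 0
delta_{33} = 1
delta_{11} = 1
Result = 0 * 0 - 1 * 1 = 0 - 1 = -1

-1


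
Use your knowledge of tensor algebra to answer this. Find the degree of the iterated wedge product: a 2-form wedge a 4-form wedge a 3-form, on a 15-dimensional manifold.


The degree of a wedge product is the sum of the degrees of the individual forms.
Degrees: 2, 4, 3
Total degree = 2 + 4 + 3 = 9

9


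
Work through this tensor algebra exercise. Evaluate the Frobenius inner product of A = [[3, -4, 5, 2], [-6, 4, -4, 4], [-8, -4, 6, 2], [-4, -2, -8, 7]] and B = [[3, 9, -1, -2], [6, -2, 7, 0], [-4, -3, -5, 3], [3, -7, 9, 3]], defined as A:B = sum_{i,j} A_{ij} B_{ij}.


A:B = sum over all i,j of A_{ij} * B_{ij}.
Row 1: 3*3=9, -4*9=-36, 5*-1=-5, 2*-2=-4 => row sum = -36
Row 2: -6*6=-36, 4*-2=-8, -4*7=-28, 4*0=0 => row sum = -72
Row 3: -8*-4=32, -4*-3=12, 6*-5=-30, 2*3=6 => row sum = 20
Row 4: -4*3=-12, -2*-7=14, -8*9=-72, 7*3=21 => row sum = -49
Total = -36 + -72 + 20 + -49 = -137

-137


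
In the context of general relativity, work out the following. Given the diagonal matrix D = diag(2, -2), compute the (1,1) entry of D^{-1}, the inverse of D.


For a diagonal matrix, the inverse has entries (D^{-1})_{ii} = 1/d_{ii}.
The diagonal entries are: d_{11} = 2, d_{22} = -2
We need (D^{-1})_{11} = 1/d_{11} = 1/2 = 1/2

1/2


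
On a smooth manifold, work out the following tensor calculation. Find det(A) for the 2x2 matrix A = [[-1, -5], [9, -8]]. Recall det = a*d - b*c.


For a 2x2 matrix [[a, b], [c, d]], det = a*d - b*c.
a = -1, b = -5, c = 9, d = -8
a*d = -1 * -8 = 8
b*c = -5 * 9 = -45
det = 8 - -45 = 53

53


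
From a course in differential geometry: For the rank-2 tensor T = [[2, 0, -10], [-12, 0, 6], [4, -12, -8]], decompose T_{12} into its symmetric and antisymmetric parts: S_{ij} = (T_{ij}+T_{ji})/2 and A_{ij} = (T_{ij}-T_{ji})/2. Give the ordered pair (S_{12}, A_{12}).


T_{12} = 0
T_{21} = -12
S_{12} = (0 + -12)/2 = -12/2 = -6
A_{12} = (0 - -12)/2 = 12/2 = 6
Check: S + A = -6 + 6 = 0 = T_{12}.

(-6, 6)


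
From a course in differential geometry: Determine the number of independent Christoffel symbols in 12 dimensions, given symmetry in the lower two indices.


Christoffel symbols Gamma^k_{ij} are symmetric in i,j, so there are d * d(d+1)/2 independent symbols.
d = 12
d(d+1)/2 = 12 * 13 / 2 = 78
Total = 12 * 78 = 936

936


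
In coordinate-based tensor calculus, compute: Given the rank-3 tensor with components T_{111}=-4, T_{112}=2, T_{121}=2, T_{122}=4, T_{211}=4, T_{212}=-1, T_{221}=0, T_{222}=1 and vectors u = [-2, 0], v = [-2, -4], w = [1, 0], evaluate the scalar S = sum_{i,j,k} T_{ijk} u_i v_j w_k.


S = sum over i,j,k of T_{ijk} u_i v_j w_k. Expanding all 8 terms:
T_{111}*u_1*v_1*w_1 = -4*-2*-2*1 = -16  (running total: -16)
T_{112}*u_1*v_1*w_2 = 2*-2*-2*0 = 0  (running total: -16)
T_{121}*u_1*v_2*w_1 = 2*-2*-4*1 = 16  (running total: 0)
T_{122}*u_1*v_2*w_2 = 4*-2*-4*0 = 0  (running total: 0)
T_{211}*u_2*v_1*w_1 = 4*0*-2*1 = 0  (running total: 0)
T_{212}*u_2*v_1*w_2 = -1*0*-2*0 = 0  (running total: 0)
T_{221}*u_2*v_2*w_1 = 0*0*-4*1 = 0  (running total: 0)
T_{222}*u_2*v_2*w_2 = 1*0*-4*0 = 0  (running total: 0)
S = 0

0


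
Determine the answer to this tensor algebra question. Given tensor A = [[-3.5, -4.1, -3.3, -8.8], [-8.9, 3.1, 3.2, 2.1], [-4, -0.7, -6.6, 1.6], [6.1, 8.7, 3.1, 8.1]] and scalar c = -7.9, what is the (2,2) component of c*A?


Scalar multiplication: (cA)_{ij} = c * A_{ij}.
c = -7.9
A_{22} = 3.1
(cA)_{22} = -7.9 * 3.1 = -24.49

-24.49


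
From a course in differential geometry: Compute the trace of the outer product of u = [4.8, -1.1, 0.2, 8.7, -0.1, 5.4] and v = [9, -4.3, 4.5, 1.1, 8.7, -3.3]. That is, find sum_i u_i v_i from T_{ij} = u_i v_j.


The outer product gives T_{ij} = u_i v_j.
The trace (contraction) is Tr(T) = sum_i T_{ii} = sum_i u_i v_i.
Diagonal entries:
T_{11} = u_1 * v_1 = 4.8 * 9 = 43.2
T_{22} = u_2 * v_2 = -1.1 * -4.3 = 4.73
T_{33} = u_3 * v_3 = 0.2 * 4.5 = 0.9
T_{44} = u_4 * v_4 = 8.7 * 1.1 = 9.57
T_{55} = u_5 * v_5 = -0.1 * 8.7 = -0.87
T_{66} = u_6 * v_6 = 5.4 * -3.3 = -17.82
Tr(T) = 43.2 + 4.73 + 0.9 + 9.57 + -0.87 + -17.82 = 39.71

39.71


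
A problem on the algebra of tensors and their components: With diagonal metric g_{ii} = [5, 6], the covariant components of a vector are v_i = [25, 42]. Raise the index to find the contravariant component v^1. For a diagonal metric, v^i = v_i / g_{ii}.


To raise an index with a diagonal metric: v^i = v_i / g_{ii}.
For index 1: v_1 = 25, g_{11} = 5
v^1 = 25 / 5 = 5

5


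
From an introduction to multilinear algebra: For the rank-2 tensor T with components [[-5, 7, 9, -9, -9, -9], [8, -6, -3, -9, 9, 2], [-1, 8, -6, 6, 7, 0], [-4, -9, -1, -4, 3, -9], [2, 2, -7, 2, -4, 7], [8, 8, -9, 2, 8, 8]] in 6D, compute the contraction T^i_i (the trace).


The contraction (trace) of a rank-2 tensor is the sum of its diagonal elements.
Diagonal entries: A[1,1] = -5, A[2,2] = -6, A[3,3] = -6, A[4,4] = -4, A[5,5] = -4, A[6,6] = 8
Tr(A) = -5 + -6 + -6 + -4 + -4 + 8 = -17

-17


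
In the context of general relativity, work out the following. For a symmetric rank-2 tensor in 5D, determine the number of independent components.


A symmetric rank-2 tensor in d dimensions has d(d+1)/2 independent components.
d = 5
d(d+1)/2 = 5 * 6 / 2 = 30 / 2 = 15

15


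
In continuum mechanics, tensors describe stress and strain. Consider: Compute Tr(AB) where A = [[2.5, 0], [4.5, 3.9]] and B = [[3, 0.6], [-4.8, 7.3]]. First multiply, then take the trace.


Tr(AB) = sum_i (AB)_{ii} where (AB)_{ii} = sum_k A_{ik} B_{ki}.
(AB)_{11} = 2.5*3 + 0*-4.8 = 7.5
(AB)_{22} = 4.5*0.6 + 3.9*7.3 = 31.17
Tr(AB) = 7.5 + 31.17 = 38.67

38.67


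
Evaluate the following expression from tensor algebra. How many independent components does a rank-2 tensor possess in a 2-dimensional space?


The number of components of a rank-r tensor in d dimensions is d^r.
Here d = 2 and r = 2.
2^2 = 4

4


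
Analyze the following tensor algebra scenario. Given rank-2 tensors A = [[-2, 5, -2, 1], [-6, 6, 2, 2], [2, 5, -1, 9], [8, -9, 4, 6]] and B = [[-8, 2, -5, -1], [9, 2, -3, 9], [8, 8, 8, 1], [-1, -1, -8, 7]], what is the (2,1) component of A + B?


Tensor addition is component-wise: (A + B)_{ij} = A_{ij} + B_{ij}.
A_{21} = -6
B_{21} = 9
(A + B)_{21} = -6 + 9 = 3

3


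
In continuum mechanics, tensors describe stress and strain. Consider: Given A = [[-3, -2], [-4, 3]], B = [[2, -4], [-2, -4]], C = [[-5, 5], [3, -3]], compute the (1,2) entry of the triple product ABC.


(ABC)_{12} = sum_m (AB)_{1m} C_{m2}. First compute row 1 of AB.
(AB)_{11} = -3*2 + -2*-2 = -2
(AB)_{12} = -3*-4 + -2*-4 = 20
Now contract with column 2 of C:
(AB)_{11} * C_{12} = -2 * 5 = -10
(AB)_{12} * C_{22} = 20 * -3 = -60
(ABC)_{12} = -10 + -60 = -70

-70


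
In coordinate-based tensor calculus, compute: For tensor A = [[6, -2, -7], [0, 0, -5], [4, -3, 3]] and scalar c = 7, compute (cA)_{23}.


Scalar multiplication: (cA)_{ij} = c * A_{ij}.
c = 7
A_{23} = -5
(cA)_{23} = 7 * -5 = -35

-35


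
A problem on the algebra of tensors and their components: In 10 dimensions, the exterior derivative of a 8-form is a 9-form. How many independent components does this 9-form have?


The exterior derivative of a p-form is a (p+1)-form.
Its number of independent components is C(n, p+1).
n = 10, p+1 = 9
C(10, 9) = 10

10


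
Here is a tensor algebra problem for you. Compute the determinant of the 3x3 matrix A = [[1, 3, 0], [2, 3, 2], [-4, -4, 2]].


Expanding along the first row, det(A) = a11*M_11 - a12*M_12 + a13*M_13, where M_1j is the (1,j) minor.
Minor M_11 = 3*2 - 2*-4 = 14
Minor M_12 = 2*2 - 2*-4 = 12
Minor M_13 = 2*-4 - 3*-4 = 4
det = 1*(14) - 3*(12) + 0*(4)
    = 14 - 36 + 0
    = -22

-22
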